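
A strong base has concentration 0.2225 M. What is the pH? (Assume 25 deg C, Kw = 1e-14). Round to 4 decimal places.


A strong base dissociates completely, so [OH-] equals the given concentration.
pOH = -log10([OH-]) = -log10(0.2225) = 0.65267
pH = 14 - pOH = 14 - 0.65267
pH = 13.34733, rounded to 4 dp:

13.3473


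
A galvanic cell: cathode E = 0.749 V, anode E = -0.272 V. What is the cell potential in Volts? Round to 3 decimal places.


Standard cell potential: E_cell = E_cathode - E_anode.
E_cell = 0.749 - (-0.272)
E_cell = 1.021 V, rounded to 3 dp:

1.021 V


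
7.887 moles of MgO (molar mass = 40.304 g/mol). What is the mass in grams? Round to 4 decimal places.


mass = n * M
mass = 7.887 * 40.304
mass = 317.877648 g, rounded to 4 dp:

317.8776 g


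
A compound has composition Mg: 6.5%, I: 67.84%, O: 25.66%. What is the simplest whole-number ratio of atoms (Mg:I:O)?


Assume 100 g of compound, divide each mass% by atomic mass to get moles, then normalize by the smallest to get a raw atom ratio.
Moles per 100 g: Mg: 6.5/24.305 = 0.2674, I: 67.84/126.904 = 0.5346, O: 25.66/15.999 = 1.6039
Raw ratio (divide by min = 0.2674): Mg: 1.0, I: 1.999, O: 5.997
Multiply by 1 to clear fractions: Mg: 1.0 ~= 1, I: 1.999 ~= 2, O: 5.997 ~= 6
Reduce by GCD to get the simplest whole-number ratio:

1:2:6


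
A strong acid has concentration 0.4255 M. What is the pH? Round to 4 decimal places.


A strong acid dissociates completely, so [H+] equals the given concentration.
pH = -log10([H+]) = -log10(0.4255)
pH = 0.37110044, rounded to 4 dp:

0.3711


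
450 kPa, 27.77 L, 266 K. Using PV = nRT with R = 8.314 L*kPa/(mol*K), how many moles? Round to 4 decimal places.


PV = nRT, solve for n = PV / (RT).
PV = 450 * 27.77 = 12496.5
RT = 8.314 * 266 = 2211.524
n = 12496.5 / 2211.524
n = 5.65062825 mol, rounded to 4 dp:

5.6506 mol


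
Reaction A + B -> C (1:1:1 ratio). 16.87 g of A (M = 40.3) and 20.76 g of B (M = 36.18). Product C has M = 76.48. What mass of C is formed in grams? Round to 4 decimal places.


Find moles of each reactant; the smaller value is the limiting reagent in a 1:1:1 reaction, so moles_C equals moles of the limiter.
n_A = mass_A / M_A = 16.87 / 40.3 = 0.41861 mol
n_B = mass_B / M_B = 20.76 / 36.18 = 0.573798 mol
Limiting reagent: A (smaller), n_limiting = 0.41861 mol
mass_C = n_limiting * M_C = 0.41861 * 76.48
mass_C = 32.0152928 g, rounded to 4 dp:

32.0153 g


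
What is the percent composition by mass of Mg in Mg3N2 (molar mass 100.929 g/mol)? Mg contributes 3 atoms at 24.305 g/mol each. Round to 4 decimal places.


pct = 100 * (n_elem * M_elem) / M_total
mass_contribution = 3 * 24.305 = 72.915 g/mol
pct = 100 * 72.915 / 100.929
pct = 72.24385459 %, rounded to 4 dp:

72.2439 %


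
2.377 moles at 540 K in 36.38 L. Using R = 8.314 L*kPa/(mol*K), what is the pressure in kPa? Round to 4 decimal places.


PV = nRT, solve for P = nRT / V.
nRT = 2.377 * 8.314 * 540 = 10671.6841
P = 10671.6841 / 36.38
P = 293.33931006 kPa, rounded to 4 dp:

293.3393 kPa


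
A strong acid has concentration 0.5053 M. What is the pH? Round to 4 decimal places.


A strong acid dissociates completely, so [H+] equals the given concentration.
pH = -log10([H+]) = -log10(0.5053)
pH = 0.2964507, rounded to 4 dp:

0.2965


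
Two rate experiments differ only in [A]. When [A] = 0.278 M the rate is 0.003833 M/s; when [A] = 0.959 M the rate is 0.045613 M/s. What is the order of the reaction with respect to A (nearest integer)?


Rate is proportional to [A]^n, so rate2/rate1 = ([A]2/[A]1)^n. Take logs to solve for n.
rate2/rate1 = 0.045613 / 0.003833 = 11.9001
[A]2/[A]1 = 0.959 / 0.278 = 3.4496
n = ln(11.9001) / ln(3.4496) = 2.0
Nearest integer order:

2


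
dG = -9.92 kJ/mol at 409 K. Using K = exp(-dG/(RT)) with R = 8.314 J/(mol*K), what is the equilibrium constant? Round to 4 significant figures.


dG is in kJ/mol; multiply by 1000 to match R in J/(mol*K).
RT = 8.314 * 409 = 3400.426 J/mol
exponent = -dG*1000 / (RT) = -(-9.92*1000) / 3400.426 = 2.91728154
K = exp(2.91728154)
K = 18.490952, rounded to 4 significant figures:

18.49


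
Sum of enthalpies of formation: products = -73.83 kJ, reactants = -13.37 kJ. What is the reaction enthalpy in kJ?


dH_rxn = sum(dH_f products) - sum(dH_f reactants)
dH_rxn = -73.83 - (-13.37)
dH_rxn = -60.46 kJ:

-60.46 kJ


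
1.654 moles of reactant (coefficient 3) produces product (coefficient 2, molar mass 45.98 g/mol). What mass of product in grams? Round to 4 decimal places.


Use the coefficient ratio to convert reactant moles to product moles, then multiply by the product's molar mass.
moles_P = moles_R * (coeff_P / coeff_R) = 1.654 * (2/3) = 1.102667
mass_P = moles_P * M_P = 1.102667 * 45.98
mass_P = 50.70062866 g, rounded to 4 dp:

50.7006 g


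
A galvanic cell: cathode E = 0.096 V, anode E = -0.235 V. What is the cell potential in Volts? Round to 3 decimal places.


Standard cell potential: E_cell = E_cathode - E_anode.
E_cell = 0.096 - (-0.235)
E_cell = 0.331 V, rounded to 3 dp:

0.331 V


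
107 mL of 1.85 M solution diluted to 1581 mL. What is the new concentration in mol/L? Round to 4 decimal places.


Dilution: M1*V1 = M2*V2, solve for M2.
M2 = M1*V1 / V2
M2 = 1.85 * 107 / 1581
M2 = 197.95 / 1581
M2 = 0.12520557 mol/L, rounded to 4 dp:

0.1252 mol/L


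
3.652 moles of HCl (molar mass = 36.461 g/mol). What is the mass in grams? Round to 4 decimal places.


mass = n * M
mass = 3.652 * 36.461
mass = 133.155572 g, rounded to 4 dp:

133.1556 g


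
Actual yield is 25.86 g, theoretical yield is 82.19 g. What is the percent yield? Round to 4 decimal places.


% yield = 100 * actual / theoretical
% yield = 100 * 25.86 / 82.19
% yield = 31.46368171 %, rounded to 4 dp:

31.4637 %


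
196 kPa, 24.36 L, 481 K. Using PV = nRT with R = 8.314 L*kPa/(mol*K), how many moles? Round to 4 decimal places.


PV = nRT, solve for n = PV / (RT).
PV = 196 * 24.36 = 4774.56
RT = 8.314 * 481 = 3999.034
n = 4774.56 / 3999.034
n = 1.19392833 mol, rounded to 4 dp:

1.1939 mol


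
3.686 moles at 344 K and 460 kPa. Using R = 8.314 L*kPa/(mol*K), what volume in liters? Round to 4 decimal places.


PV = nRT, solve for V = nRT / P.
nRT = 3.686 * 8.314 * 344 = 10542.019
V = 10542.019 / 460
V = 22.91743261 L, rounded to 4 dp:

22.9174 L


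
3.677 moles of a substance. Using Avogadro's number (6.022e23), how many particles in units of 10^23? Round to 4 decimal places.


N = n * NA, then divide by 1e23 for the requested units.
N / 1e23 = n * 6.022
N / 1e23 = 3.677 * 6.022
N / 1e23 = 22.142894, rounded to 4 dp:

22.1429


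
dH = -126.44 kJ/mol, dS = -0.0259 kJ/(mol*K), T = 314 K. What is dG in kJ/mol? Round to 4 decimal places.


Gibbs: dG = dH - T*dS (consistent units, dS already in kJ/(mol*K)).
T*dS = 314 * -0.0259 = -8.1326
dG = -126.44 - (-8.1326)
dG = -118.3074 kJ/mol, rounded to 4 dp:

-118.3074 kJ/mol


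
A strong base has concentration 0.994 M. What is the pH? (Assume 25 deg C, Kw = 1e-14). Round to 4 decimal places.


A strong base dissociates completely, so [OH-] equals the given concentration.
pOH = -log10([OH-]) = -log10(0.994) = 0.002614
pH = 14 - pOH = 14 - 0.002614
pH = 13.997386, rounded to 4 dp:

13.9974


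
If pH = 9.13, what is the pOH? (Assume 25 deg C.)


At 25 deg C, pH + pOH = 14.
pOH = 14 - pH = 14 - 9.13
pOH = 4.87:

4.87


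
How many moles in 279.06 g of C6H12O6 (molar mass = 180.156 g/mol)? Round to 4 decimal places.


n = mass / M
n = 279.06 / 180.156
n = 1.54899087 mol, rounded to 4 dp:

1.5490 mol


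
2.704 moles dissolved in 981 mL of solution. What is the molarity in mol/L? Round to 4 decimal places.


Convert volume to liters: V_L = V_mL / 1000.
V_L = 981 / 1000 = 0.981 L
M = n / V_L = 2.704 / 0.981
M = 2.75637105 mol/L, rounded to 4 dp:

2.7564 mol/L


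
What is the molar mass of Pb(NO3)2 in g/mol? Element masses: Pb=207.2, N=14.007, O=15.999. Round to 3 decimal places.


M = sum(count * atomic_mass) over atoms.
M = 1*207.2 + 2*14.007 + 6*15.999
M = 207.2 + 28.014 + 95.994
M = 331.208 g/mol, rounded to 3 dp:

331.208 g/mol


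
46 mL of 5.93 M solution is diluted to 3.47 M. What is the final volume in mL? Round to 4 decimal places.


Dilution: M1*V1 = M2*V2, solve for V2.
V2 = M1*V1 / M2
V2 = 5.93 * 46 / 3.47
V2 = 272.78 / 3.47
V2 = 78.61095101 mL, rounded to 4 dp:

78.6110 mL


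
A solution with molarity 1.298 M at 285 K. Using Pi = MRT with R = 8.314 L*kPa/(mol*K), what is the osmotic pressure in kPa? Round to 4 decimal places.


Osmotic pressure (van't Hoff): Pi = M*R*T.
RT = 8.314 * 285 = 2369.49
Pi = 1.298 * 2369.49
Pi = 3075.59802 kPa, rounded to 4 dp:

3075.5980 kPa


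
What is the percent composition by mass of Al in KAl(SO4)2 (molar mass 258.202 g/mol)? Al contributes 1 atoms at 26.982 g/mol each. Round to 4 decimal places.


pct = 100 * (n_elem * M_elem) / M_total
mass_contribution = 1 * 26.982 = 26.982 g/mol
pct = 100 * 26.982 / 258.202
pct = 10.44995778 %, rounded to 4 dp:

10.4500 %


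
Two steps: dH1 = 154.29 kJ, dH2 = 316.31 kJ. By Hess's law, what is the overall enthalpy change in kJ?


Hess's law: enthalpy is a state function, so add the step enthalpies.
dH_total = dH1 + dH2 = 154.29 + (316.31)
dH_total = 470.6 kJ:

470.60 kJ


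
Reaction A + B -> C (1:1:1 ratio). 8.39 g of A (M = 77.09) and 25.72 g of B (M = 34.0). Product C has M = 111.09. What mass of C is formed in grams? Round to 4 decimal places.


Find moles of each reactant; the smaller value is the limiting reagent in a 1:1:1 reaction, so moles_C equals moles of the limiter.
n_A = mass_A / M_A = 8.39 / 77.09 = 0.108834 mol
n_B = mass_B / M_B = 25.72 / 34.0 = 0.756471 mol
Limiting reagent: A (smaller), n_limiting = 0.108834 mol
mass_C = n_limiting * M_C = 0.108834 * 111.09
mass_C = 12.09036906 g, rounded to 4 dp:

12.0904 g


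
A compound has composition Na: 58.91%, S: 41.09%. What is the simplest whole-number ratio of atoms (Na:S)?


Assume 100 g of compound, divide each mass% by atomic mass to get moles, then normalize by the smallest to get a raw atom ratio.
Moles per 100 g: Na: 58.91/22.99 = 2.5624, S: 41.09/32.065 = 1.2815
Raw ratio (divide by min = 1.2815): Na: 2.0, S: 1.0
Multiply by 1 to clear fractions: Na: 2.0 ~= 2, S: 1.0 ~= 1
Reduce by GCD to get the simplest whole-number ratio:

2:1


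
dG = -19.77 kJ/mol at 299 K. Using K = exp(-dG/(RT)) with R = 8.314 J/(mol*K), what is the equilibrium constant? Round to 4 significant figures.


dG is in kJ/mol; multiply by 1000 to match R in J/(mol*K).
RT = 8.314 * 299 = 2485.886 J/mol
exponent = -dG*1000 / (RT) = -(-19.77*1000) / 2485.886 = 7.95289889
K = exp(7.95289889)
K = 2843.8069, rounded to 4 significant figures:

2844


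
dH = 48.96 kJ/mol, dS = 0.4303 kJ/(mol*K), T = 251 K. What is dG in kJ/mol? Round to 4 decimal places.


Gibbs: dG = dH - T*dS (consistent units, dS already in kJ/(mol*K)).
T*dS = 251 * 0.4303 = 108.0053
dG = 48.96 - (108.0053)
dG = -59.0453 kJ/mol, rounded to 4 dp:

-59.0453 kJ/mol


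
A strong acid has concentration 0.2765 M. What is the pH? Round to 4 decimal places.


A strong acid dissociates completely, so [H+] equals the given concentration.
pH = -log10([H+]) = -log10(0.2765)
pH = 0.55830486, rounded to 4 dp:

0.5583


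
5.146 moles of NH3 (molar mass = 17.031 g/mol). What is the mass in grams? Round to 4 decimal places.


mass = n * M
mass = 5.146 * 17.031
mass = 87.641526 g, rounded to 4 dp:

87.6415 g


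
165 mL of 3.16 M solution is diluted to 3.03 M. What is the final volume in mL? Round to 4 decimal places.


Dilution: M1*V1 = M2*V2, solve for V2.
V2 = M1*V1 / M2
V2 = 3.16 * 165 / 3.03
V2 = 521.4 / 3.03
V2 = 172.07920792 mL, rounded to 4 dp:

172.0792 mL


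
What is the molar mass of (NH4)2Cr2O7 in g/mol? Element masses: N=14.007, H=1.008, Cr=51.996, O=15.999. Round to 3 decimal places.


M = sum(count * atomic_mass) over atoms.
M = 2*14.007 + 8*1.008 + 2*51.996 + 7*15.999
M = 28.014 + 8.064 + 103.992 + 111.993
M = 252.063 g/mol, rounded to 3 dp:

252.063 g/mol


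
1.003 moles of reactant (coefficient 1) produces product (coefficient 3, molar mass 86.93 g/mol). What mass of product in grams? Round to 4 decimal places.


Use the coefficient ratio to convert reactant moles to product moles, then multiply by the product's molar mass.
moles_P = moles_R * (coeff_P / coeff_R) = 1.003 * (3/1) = 3.009
mass_P = moles_P * M_P = 3.009 * 86.93
mass_P = 261.57237 g, rounded to 4 dp:

261.5724 g


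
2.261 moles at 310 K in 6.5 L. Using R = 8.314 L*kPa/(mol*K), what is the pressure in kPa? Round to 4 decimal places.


PV = nRT, solve for P = nRT / V.
nRT = 2.261 * 8.314 * 310 = 5827.3657
P = 5827.3657 / 6.5
P = 896.5178 kPa, rounded to 4 dp:

896.5178 kPa


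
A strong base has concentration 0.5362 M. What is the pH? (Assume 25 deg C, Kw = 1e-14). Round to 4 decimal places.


A strong base dissociates completely, so [OH-] equals the given concentration.
pOH = -log10([OH-]) = -log10(0.5362) = 0.270673
pH = 14 - pOH = 14 - 0.270673
pH = 13.729327, rounded to 4 dp:

13.7293


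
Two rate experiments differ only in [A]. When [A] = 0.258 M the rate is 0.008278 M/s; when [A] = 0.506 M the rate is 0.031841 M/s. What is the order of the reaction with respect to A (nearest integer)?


Rate is proportional to [A]^n, so rate2/rate1 = ([A]2/[A]1)^n. Take logs to solve for n.
rate2/rate1 = 0.031841 / 0.008278 = 3.8465
[A]2/[A]1 = 0.506 / 0.258 = 1.9612
n = ln(3.8465) / ln(1.9612) = 2.0
Nearest integer order:

2


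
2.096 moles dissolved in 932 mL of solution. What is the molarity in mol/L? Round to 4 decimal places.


Convert volume to liters: V_L = V_mL / 1000.
V_L = 932 / 1000 = 0.932 L
M = n / V_L = 2.096 / 0.932
M = 2.24892704 mol/L, rounded to 4 dp:

2.2489 mol/L


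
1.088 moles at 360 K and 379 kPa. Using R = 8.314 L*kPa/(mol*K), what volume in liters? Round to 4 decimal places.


PV = nRT, solve for V = nRT / P.
nRT = 1.088 * 8.314 * 360 = 3256.4275
V = 3256.4275 / 379
V = 8.59215699 L, rounded to 4 dp:

8.5922 L


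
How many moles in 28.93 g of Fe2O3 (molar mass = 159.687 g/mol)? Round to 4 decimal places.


n = mass / M
n = 28.93 / 159.687
n = 0.18116691 mol, rounded to 4 dp:

0.1812 mol


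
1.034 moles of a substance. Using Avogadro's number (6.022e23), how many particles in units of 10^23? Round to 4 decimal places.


N = n * NA, then divide by 1e23 for the requested units.
N / 1e23 = n * 6.022
N / 1e23 = 1.034 * 6.022
N / 1e23 = 6.226748, rounded to 4 dp:

6.2267


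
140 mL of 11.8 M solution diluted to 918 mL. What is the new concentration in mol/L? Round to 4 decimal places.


Dilution: M1*V1 = M2*V2, solve for M2.
M2 = M1*V1 / V2
M2 = 11.8 * 140 / 918
M2 = 1652.0 / 918
M2 = 1.79956427 mol/L, rounded to 4 dp:

1.7996 mol/L


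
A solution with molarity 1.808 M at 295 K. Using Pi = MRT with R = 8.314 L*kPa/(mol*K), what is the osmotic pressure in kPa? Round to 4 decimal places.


Osmotic pressure (van't Hoff): Pi = M*R*T.
RT = 8.314 * 295 = 2452.63
Pi = 1.808 * 2452.63
Pi = 4434.35504 kPa, rounded to 4 dp:

4434.3550 kPa


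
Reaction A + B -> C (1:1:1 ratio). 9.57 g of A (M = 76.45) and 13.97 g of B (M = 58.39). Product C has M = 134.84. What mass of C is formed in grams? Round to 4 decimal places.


Find moles of each reactant; the smaller value is the limiting reagent in a 1:1:1 reaction, so moles_C equals moles of the limiter.
n_A = mass_A / M_A = 9.57 / 76.45 = 0.12518 mol
n_B = mass_B / M_B = 13.97 / 58.39 = 0.239253 mol
Limiting reagent: A (smaller), n_limiting = 0.12518 mol
mass_C = n_limiting * M_C = 0.12518 * 134.84
mass_C = 16.8792712 g, rounded to 4 dp:

16.8793 g


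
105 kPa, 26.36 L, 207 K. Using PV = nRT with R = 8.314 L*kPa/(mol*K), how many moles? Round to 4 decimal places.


PV = nRT, solve for n = PV / (RT).
PV = 105 * 26.36 = 2767.8
RT = 8.314 * 207 = 1720.998
n = 2767.8 / 1720.998
n = 1.60825289 mol, rounded to 4 dp:

1.6083 mol


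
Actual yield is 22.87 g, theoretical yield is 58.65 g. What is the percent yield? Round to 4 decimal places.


% yield = 100 * actual / theoretical
% yield = 100 * 22.87 / 58.65
% yield = 38.9940324 %, rounded to 4 dp:

38.9940 %


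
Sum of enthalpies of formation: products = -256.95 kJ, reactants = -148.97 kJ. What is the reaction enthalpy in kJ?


dH_rxn = sum(dH_f products) - sum(dH_f reactants)
dH_rxn = -256.95 - (-148.97)
dH_rxn = -107.98 kJ:

-107.98 kJ


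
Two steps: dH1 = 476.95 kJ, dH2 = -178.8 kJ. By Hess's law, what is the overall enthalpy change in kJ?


Hess's law: enthalpy is a state function, so add the step enthalpies.
dH_total = dH1 + dH2 = 476.95 + (-178.8)
dH_total = 298.15 kJ:

298.15 kJ


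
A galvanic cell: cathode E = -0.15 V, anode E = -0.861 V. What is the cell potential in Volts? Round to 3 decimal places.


Standard cell potential: E_cell = E_cathode - E_anode.
E_cell = -0.15 - (-0.861)
E_cell = 0.711 V, rounded to 3 dp:

0.711 V


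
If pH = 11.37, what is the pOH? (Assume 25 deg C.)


At 25 deg C, pH + pOH = 14.
pOH = 14 - pH = 14 - 11.37
pOH = 2.63:

2.63


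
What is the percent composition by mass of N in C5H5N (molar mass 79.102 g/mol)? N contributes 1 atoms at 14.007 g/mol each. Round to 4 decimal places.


pct = 100 * (n_elem * M_elem) / M_total
mass_contribution = 1 * 14.007 = 14.007 g/mol
pct = 100 * 14.007 / 79.102
pct = 17.70751688 %, rounded to 4 dp:

17.7075 %


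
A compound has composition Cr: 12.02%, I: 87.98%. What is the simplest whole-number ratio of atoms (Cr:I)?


Assume 100 g of compound, divide each mass% by atomic mass to get moles, then normalize by the smallest to get a raw atom ratio.
Moles per 100 g: Cr: 12.02/51.996 = 0.2312, I: 87.98/126.904 = 0.6933
Raw ratio (divide by min = 0.2312): Cr: 1.0, I: 2.999
Multiply by 1 to clear fractions: Cr: 1.0 ~= 1, I: 2.999 ~= 3
Reduce by GCD to get the simplest whole-number ratio:

1:3


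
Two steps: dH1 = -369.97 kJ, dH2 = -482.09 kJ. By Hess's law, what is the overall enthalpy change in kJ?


Hess's law: enthalpy is a state function, so add the step enthalpies.
dH_total = dH1 + dH2 = -369.97 + (-482.09)
dH_total = -852.06 kJ:

-852.06 kJ


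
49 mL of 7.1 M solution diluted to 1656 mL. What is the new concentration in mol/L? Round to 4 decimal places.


Dilution: M1*V1 = M2*V2, solve for M2.
M2 = M1*V1 / V2
M2 = 7.1 * 49 / 1656
M2 = 347.9 / 1656
M2 = 0.21008454 mol/L, rounded to 4 dp:

0.2101 mol/L


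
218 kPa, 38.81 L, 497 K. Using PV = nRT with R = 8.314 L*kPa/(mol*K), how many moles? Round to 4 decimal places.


PV = nRT, solve for n = PV / (RT).
PV = 218 * 38.81 = 8460.58
RT = 8.314 * 497 = 4132.058
n = 8460.58 / 4132.058
n = 2.04754628 mol, rounded to 4 dp:

2.0475 mol


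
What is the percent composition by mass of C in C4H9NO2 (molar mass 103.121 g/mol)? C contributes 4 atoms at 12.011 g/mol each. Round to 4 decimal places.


pct = 100 * (n_elem * M_elem) / M_total
mass_contribution = 4 * 12.011 = 48.044 g/mol
pct = 100 * 48.044 / 103.121
pct = 46.58992834 %, rounded to 4 dp:

46.5899 %


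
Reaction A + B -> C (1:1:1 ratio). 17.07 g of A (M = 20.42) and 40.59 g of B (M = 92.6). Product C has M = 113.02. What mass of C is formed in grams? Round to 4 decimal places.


Find moles of each reactant; the smaller value is the limiting reagent in a 1:1:1 reaction, so moles_C equals moles of the limiter.
n_A = mass_A / M_A = 17.07 / 20.42 = 0.835945 mol
n_B = mass_B / M_B = 40.59 / 92.6 = 0.438337 mol
Limiting reagent: B (smaller), n_limiting = 0.438337 mol
mass_C = n_limiting * M_C = 0.438337 * 113.02
mass_C = 49.54084774 g, rounded to 4 dp:

49.5408 g


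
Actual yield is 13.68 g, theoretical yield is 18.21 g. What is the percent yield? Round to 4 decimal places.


% yield = 100 * actual / theoretical
% yield = 100 * 13.68 / 18.21
% yield = 75.12355848 %, rounded to 4 dp:

75.1236 %


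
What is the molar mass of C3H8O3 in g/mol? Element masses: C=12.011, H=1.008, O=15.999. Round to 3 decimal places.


M = sum(count * atomic_mass) over atoms.
M = 3*12.011 + 8*1.008 + 3*15.999
M = 36.033 + 8.064 + 47.997
M = 92.094 g/mol, rounded to 3 dp:

92.094 g/mol


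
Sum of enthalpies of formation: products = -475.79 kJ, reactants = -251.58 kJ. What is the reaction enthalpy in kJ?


dH_rxn = sum(dH_f products) - sum(dH_f reactants)
dH_rxn = -475.79 - (-251.58)
dH_rxn = -224.21 kJ:

-224.21 kJ


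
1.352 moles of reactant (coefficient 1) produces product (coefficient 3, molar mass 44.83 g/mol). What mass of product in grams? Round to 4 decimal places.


Use the coefficient ratio to convert reactant moles to product moles, then multiply by the product's molar mass.
moles_P = moles_R * (coeff_P / coeff_R) = 1.352 * (3/1) = 4.056
mass_P = moles_P * M_P = 4.056 * 44.83
mass_P = 181.83048 g, rounded to 4 dp:

181.8305 g


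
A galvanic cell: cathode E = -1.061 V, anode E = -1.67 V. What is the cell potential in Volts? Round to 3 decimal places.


Standard cell potential: E_cell = E_cathode - E_anode.
E_cell = -1.061 - (-1.67)
E_cell = 0.609 V, rounded to 3 dp:

0.609 V


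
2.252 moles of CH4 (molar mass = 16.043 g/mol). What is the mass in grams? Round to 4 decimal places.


mass = n * M
mass = 2.252 * 16.043
mass = 36.128836 g, rounded to 4 dp:

36.1288 g


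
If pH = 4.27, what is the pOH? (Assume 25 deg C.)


At 25 deg C, pH + pOH = 14.
pOH = 14 - pH = 14 - 4.27
pOH = 9.73:

9.73


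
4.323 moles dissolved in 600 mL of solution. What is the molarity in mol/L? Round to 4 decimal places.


Convert volume to liters: V_L = V_mL / 1000.
V_L = 600 / 1000 = 0.6 L
M = n / V_L = 4.323 / 0.6
M = 7.205 mol/L, rounded to 4 dp:

7.2050 mol/L


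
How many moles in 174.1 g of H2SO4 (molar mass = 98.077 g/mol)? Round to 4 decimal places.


n = mass / M
n = 174.1 / 98.077
n = 1.77513586 mol, rounded to 4 dp:

1.7751 mol


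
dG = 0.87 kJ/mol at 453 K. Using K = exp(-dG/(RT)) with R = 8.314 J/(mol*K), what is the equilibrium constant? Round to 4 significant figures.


dG is in kJ/mol; multiply by 1000 to match R in J/(mol*K).
RT = 8.314 * 453 = 3766.242 J/mol
exponent = -dG*1000 / (RT) = -(0.87*1000) / 3766.242 = -0.23099949
K = exp(-0.23099949)
K = 0.79373987, rounded to 4 significant figures:

0.7937


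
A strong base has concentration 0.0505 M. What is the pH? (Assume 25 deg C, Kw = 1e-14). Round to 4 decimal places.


A strong base dissociates completely, so [OH-] equals the given concentration.
pOH = -log10([OH-]) = -log10(0.0505) = 1.296709
pH = 14 - pOH = 14 - 1.296709
pH = 12.703291, rounded to 4 dp:

12.7033


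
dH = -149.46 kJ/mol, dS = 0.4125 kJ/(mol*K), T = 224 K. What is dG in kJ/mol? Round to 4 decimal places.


Gibbs: dG = dH - T*dS (consistent units, dS already in kJ/(mol*K)).
T*dS = 224 * 0.4125 = 92.4
dG = -149.46 - (92.4)
dG = -241.86 kJ/mol, rounded to 4 dp:

-241.8600 kJ/mol


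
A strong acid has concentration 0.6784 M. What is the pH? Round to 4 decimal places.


A strong acid dissociates completely, so [H+] equals the given concentration.
pH = -log10([H+]) = -log10(0.6784)
pH = 0.16851416, rounded to 4 dp:

0.1685


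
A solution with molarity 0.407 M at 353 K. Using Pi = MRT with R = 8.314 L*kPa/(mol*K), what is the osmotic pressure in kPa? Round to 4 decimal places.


Osmotic pressure (van't Hoff): Pi = M*R*T.
RT = 8.314 * 353 = 2934.842
Pi = 0.407 * 2934.842
Pi = 1194.480694 kPa, rounded to 4 dp:

1194.4807 kPa


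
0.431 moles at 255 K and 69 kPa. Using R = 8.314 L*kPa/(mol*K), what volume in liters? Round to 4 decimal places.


PV = nRT, solve for V = nRT / P.
nRT = 0.431 * 8.314 * 255 = 913.7502
V = 913.7502 / 69
V = 13.24275652 L, rounded to 4 dp:

13.2428 L


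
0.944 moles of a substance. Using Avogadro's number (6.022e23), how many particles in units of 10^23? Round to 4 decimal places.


N = n * NA, then divide by 1e23 for the requested units.
N / 1e23 = n * 6.022
N / 1e23 = 0.944 * 6.022
N / 1e23 = 5.684768, rounded to 4 dp:

5.6848


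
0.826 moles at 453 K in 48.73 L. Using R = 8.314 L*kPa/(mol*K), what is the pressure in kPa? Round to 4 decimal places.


PV = nRT, solve for P = nRT / V.
nRT = 0.826 * 8.314 * 453 = 3110.9159
P = 3110.9159 / 48.73
P = 63.83985019 kPa, rounded to 4 dp:

63.8399 kPa


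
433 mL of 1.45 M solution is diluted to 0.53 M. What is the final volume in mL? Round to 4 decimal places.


Dilution: M1*V1 = M2*V2, solve for V2.
V2 = M1*V1 / M2
V2 = 1.45 * 433 / 0.53
V2 = 627.85 / 0.53
V2 = 1184.62264151 mL, rounded to 4 dp:

1184.6226 mL


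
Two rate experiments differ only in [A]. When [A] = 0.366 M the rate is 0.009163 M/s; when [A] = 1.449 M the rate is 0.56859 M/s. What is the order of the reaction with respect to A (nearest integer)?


Rate is proportional to [A]^n, so rate2/rate1 = ([A]2/[A]1)^n. Take logs to solve for n.
rate2/rate1 = 0.56859 / 0.009163 = 62.0528
[A]2/[A]1 = 1.449 / 0.366 = 3.959
n = ln(62.0528) / ln(3.959) = 3.0
Nearest integer order:

3


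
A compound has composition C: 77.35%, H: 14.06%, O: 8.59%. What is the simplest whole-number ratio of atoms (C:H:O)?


Assume 100 g of compound, divide each mass% by atomic mass to get moles, then normalize by the smallest to get a raw atom ratio.
Moles per 100 g: C: 77.35/12.011 = 6.4399, H: 14.06/1.008 = 13.9484, O: 8.59/15.999 = 0.5369
Raw ratio (divide by min = 0.5369): C: 11.994, H: 25.979, O: 1.0
Multiply by 1 to clear fractions: C: 11.994 ~= 12, H: 25.979 ~= 26, O: 1.0 ~= 1
Reduce by GCD to get the simplest whole-number ratio:

12:26:1


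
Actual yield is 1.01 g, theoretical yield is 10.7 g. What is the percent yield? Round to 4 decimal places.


% yield = 100 * actual / theoretical
% yield = 100 * 1.01 / 10.7
% yield = 9.43925234 %, rounded to 4 dp:

9.4393 %


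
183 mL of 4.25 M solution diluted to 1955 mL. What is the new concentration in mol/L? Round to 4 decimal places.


Dilution: M1*V1 = M2*V2, solve for M2.
M2 = M1*V1 / V2
M2 = 4.25 * 183 / 1955
M2 = 777.75 / 1955
M2 = 0.39782609 mol/L, rounded to 4 dp:

0.3978 mol/L


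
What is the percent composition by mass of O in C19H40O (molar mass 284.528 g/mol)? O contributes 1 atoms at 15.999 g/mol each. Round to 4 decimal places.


pct = 100 * (n_elem * M_elem) / M_total
mass_contribution = 1 * 15.999 = 15.999 g/mol
pct = 100 * 15.999 / 284.528
pct = 5.62299668 %, rounded to 4 dp:

5.6230 %


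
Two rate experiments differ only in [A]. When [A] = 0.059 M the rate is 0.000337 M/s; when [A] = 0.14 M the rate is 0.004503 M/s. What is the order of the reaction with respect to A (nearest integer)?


Rate is proportional to [A]^n, so rate2/rate1 = ([A]2/[A]1)^n. Take logs to solve for n.
rate2/rate1 = 0.004503 / 0.000337 = 13.362
[A]2/[A]1 = 0.14 / 0.059 = 2.3729
n = ln(13.362) / ln(2.3729) = 3.0
Nearest integer order:

3


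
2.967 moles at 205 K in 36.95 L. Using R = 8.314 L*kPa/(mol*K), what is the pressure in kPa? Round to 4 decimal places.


PV = nRT, solve for P = nRT / V.
nRT = 2.967 * 8.314 * 205 = 5056.8658
P = 5056.8658 / 36.95
P = 136.85699053 kPa, rounded to 4 dp:

136.8570 kPa


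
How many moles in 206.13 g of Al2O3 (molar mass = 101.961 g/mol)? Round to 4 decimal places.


n = mass / M
n = 206.13 / 101.961
n = 2.02165534 mol, rounded to 4 dp:

2.0217 mol


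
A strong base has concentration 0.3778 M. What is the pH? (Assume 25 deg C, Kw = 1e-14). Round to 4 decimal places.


A strong base dissociates completely, so [OH-] equals the given concentration.
pOH = -log10([OH-]) = -log10(0.3778) = 0.422738
pH = 14 - pOH = 14 - 0.422738
pH = 13.577262, rounded to 4 dp:

13.5773


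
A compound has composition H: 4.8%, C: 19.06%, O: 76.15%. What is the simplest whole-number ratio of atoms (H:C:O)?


Assume 100 g of compound, divide each mass% by atomic mass to get moles, then normalize by the smallest to get a raw atom ratio.
Moles per 100 g: H: 4.8/1.008 = 4.7619, C: 19.06/12.011 = 1.5869, O: 76.15/15.999 = 4.7597
Raw ratio (divide by min = 1.5869): H: 3.001, C: 1.0, O: 2.999
Multiply by 1 to clear fractions: H: 3.001 ~= 3, C: 1.0 ~= 1, O: 2.999 ~= 3
Reduce by GCD to get the simplest whole-number ratio:

3:1:3


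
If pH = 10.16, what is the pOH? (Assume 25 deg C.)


At 25 deg C, pH + pOH = 14.
pOH = 14 - pH = 14 - 10.16
pOH = 3.84:

3.84


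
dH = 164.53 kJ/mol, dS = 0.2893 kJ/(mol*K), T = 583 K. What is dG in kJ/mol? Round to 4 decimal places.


Gibbs: dG = dH - T*dS (consistent units, dS already in kJ/(mol*K)).
T*dS = 583 * 0.2893 = 168.6619
dG = 164.53 - (168.6619)
dG = -4.1319 kJ/mol, rounded to 4 dp:

-4.1319 kJ/mol


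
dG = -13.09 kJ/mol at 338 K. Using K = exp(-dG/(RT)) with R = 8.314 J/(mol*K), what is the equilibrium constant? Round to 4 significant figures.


dG is in kJ/mol; multiply by 1000 to match R in J/(mol*K).
RT = 8.314 * 338 = 2810.132 J/mol
exponent = -dG*1000 / (RT) = -(-13.09*1000) / 2810.132 = 4.65814417
K = exp(4.65814417)
K = 105.44022, rounded to 4 significant figures:

105.4


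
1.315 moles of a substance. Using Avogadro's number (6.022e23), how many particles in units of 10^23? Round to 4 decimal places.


N = n * NA, then divide by 1e23 for the requested units.
N / 1e23 = n * 6.022
N / 1e23 = 1.315 * 6.022
N / 1e23 = 7.91893, rounded to 4 dp:

7.9189


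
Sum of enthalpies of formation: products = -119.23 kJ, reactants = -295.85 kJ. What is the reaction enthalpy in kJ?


dH_rxn = sum(dH_f products) - sum(dH_f reactants)
dH_rxn = -119.23 - (-295.85)
dH_rxn = 176.62 kJ:

176.62 kJ


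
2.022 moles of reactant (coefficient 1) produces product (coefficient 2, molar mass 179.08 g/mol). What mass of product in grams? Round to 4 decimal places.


Use the coefficient ratio to convert reactant moles to product moles, then multiply by the product's molar mass.
moles_P = moles_R * (coeff_P / coeff_R) = 2.022 * (2/1) = 4.044
mass_P = moles_P * M_P = 4.044 * 179.08
mass_P = 724.19952 g, rounded to 4 dp:

724.1995 g


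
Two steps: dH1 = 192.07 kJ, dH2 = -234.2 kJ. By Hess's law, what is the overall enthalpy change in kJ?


Hess's law: enthalpy is a state function, so add the step enthalpies.
dH_total = dH1 + dH2 = 192.07 + (-234.2)
dH_total = -42.13 kJ:

-42.13 kJ


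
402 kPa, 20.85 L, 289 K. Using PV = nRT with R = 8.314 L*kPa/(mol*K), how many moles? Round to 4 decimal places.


PV = nRT, solve for n = PV / (RT).
PV = 402 * 20.85 = 8381.7
RT = 8.314 * 289 = 2402.746
n = 8381.7 / 2402.746
n = 3.48838371 mol, rounded to 4 dp:

3.4884 mol


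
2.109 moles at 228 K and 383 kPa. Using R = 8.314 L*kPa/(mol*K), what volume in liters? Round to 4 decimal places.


PV = nRT, solve for V = nRT / P.
nRT = 2.109 * 8.314 * 228 = 3997.8035
V = 3997.8035 / 383
V = 10.43812924 L, rounded to 4 dp:

10.4381 L


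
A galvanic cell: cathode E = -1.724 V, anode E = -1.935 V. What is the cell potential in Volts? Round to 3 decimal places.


Standard cell potential: E_cell = E_cathode - E_anode.
E_cell = -1.724 - (-1.935)
E_cell = 0.211 V, rounded to 3 dp:

0.211 V


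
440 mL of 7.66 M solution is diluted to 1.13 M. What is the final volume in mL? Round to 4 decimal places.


Dilution: M1*V1 = M2*V2, solve for V2.
V2 = M1*V1 / M2
V2 = 7.66 * 440 / 1.13
V2 = 3370.4 / 1.13
V2 = 2982.65486726 mL, rounded to 4 dp:

2982.6549 mL


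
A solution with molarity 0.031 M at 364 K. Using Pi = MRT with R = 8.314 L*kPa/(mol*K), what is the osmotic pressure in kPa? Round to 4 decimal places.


Osmotic pressure (van't Hoff): Pi = M*R*T.
RT = 8.314 * 364 = 3026.296
Pi = 0.031 * 3026.296
Pi = 93.815176 kPa, rounded to 4 dp:

93.8152 kPa


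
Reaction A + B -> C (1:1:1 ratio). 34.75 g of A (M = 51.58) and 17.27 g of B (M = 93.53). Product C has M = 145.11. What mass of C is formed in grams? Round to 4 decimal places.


Find moles of each reactant; the smaller value is the limiting reagent in a 1:1:1 reaction, so moles_C equals moles of the limiter.
n_A = mass_A / M_A = 34.75 / 51.58 = 0.673711 mol
n_B = mass_B / M_B = 17.27 / 93.53 = 0.184647 mol
Limiting reagent: B (smaller), n_limiting = 0.184647 mol
mass_C = n_limiting * M_C = 0.184647 * 145.11
mass_C = 26.79412617 g, rounded to 4 dp:

26.7941 g


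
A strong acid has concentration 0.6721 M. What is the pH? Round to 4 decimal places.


A strong acid dissociates completely, so [H+] equals the given concentration.
pH = -log10([H+]) = -log10(0.6721)
pH = 0.1725661, rounded to 4 dp:

0.1726


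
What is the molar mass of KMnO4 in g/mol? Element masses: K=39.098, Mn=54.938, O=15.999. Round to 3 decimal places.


M = sum(count * atomic_mass) over atoms.
M = 1*39.098 + 1*54.938 + 4*15.999
M = 39.098 + 54.938 + 63.996
M = 158.032 g/mol, rounded to 3 dp:

158.032 g/mol


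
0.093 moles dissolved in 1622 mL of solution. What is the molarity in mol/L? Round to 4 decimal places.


Convert volume to liters: V_L = V_mL / 1000.
V_L = 1622 / 1000 = 1.622 L
M = n / V_L = 0.093 / 1.622
M = 0.05733662 mol/L, rounded to 4 dp:

0.0573 mol/L


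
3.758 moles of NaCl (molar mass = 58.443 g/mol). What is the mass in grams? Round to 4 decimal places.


mass = n * M
mass = 3.758 * 58.443
mass = 219.628794 g, rounded to 4 dp:

219.6288 g


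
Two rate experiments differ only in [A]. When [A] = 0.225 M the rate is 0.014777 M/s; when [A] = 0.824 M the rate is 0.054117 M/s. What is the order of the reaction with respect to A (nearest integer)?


Rate is proportional to [A]^n, so rate2/rate1 = ([A]2/[A]1)^n. Take logs to solve for n.
rate2/rate1 = 0.054117 / 0.014777 = 3.6622
[A]2/[A]1 = 0.824 / 0.225 = 3.6622
n = ln(3.6622) / ln(3.6622) = 1.0
Nearest integer order:

1


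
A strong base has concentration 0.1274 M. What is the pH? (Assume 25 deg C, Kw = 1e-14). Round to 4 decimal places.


A strong base dissociates completely, so [OH-] equals the given concentration.
pOH = -log10([OH-]) = -log10(0.1274) = 0.894831
pH = 14 - pOH = 14 - 0.894831
pH = 13.105169, rounded to 4 dp:

13.1052


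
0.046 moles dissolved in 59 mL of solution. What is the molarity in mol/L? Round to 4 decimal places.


Convert volume to liters: V_L = V_mL / 1000.
V_L = 59 / 1000 = 0.059 L
M = n / V_L = 0.046 / 0.059
M = 0.77966102 mol/L, rounded to 4 dp:

0.7797 mol/L


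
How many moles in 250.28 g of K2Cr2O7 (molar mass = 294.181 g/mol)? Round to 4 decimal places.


n = mass / M
n = 250.28 / 294.181
n = 0.85076874 mol, rounded to 4 dp:

0.8508 mol


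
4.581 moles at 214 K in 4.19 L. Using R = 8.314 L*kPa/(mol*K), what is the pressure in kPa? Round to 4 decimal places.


PV = nRT, solve for P = nRT / V.
nRT = 4.581 * 8.314 * 214 = 8150.4969
P = 8150.4969 / 4.19
P = 1945.22599045 kPa, rounded to 4 dp:

1945.2260 kPa


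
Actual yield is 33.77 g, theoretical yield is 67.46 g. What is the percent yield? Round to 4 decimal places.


% yield = 100 * actual / theoretical
% yield = 100 * 33.77 / 67.46
% yield = 50.0592944 %, rounded to 4 dp:

50.0593 %


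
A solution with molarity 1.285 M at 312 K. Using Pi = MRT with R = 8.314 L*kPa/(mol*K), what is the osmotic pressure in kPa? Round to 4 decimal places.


Osmotic pressure (van't Hoff): Pi = M*R*T.
RT = 8.314 * 312 = 2593.968
Pi = 1.285 * 2593.968
Pi = 3333.24888 kPa, rounded to 4 dp:

3333.2489 kPa


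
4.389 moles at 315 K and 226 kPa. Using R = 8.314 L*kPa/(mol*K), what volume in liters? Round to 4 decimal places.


PV = nRT, solve for V = nRT / P.
nRT = 4.389 * 8.314 * 315 = 11494.396
V = 11494.396 / 226
V = 50.86015929 L, rounded to 4 dp:

50.8602 L


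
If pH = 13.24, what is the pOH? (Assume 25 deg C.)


At 25 deg C, pH + pOH = 14.
pOH = 14 - pH = 14 - 13.24
pOH = 0.76:

0.76


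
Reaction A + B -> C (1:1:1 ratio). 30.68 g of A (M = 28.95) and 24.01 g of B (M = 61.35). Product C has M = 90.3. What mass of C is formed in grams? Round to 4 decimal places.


Find moles of each reactant; the smaller value is the limiting reagent in a 1:1:1 reaction, so moles_C equals moles of the limiter.
n_A = mass_A / M_A = 30.68 / 28.95 = 1.059758 mol
n_B = mass_B / M_B = 24.01 / 61.35 = 0.391361 mol
Limiting reagent: B (smaller), n_limiting = 0.391361 mol
mass_C = n_limiting * M_C = 0.391361 * 90.3
mass_C = 35.3398983 g, rounded to 4 dp:

35.3399 g


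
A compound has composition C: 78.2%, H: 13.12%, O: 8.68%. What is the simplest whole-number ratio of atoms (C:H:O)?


Assume 100 g of compound, divide each mass% by atomic mass to get moles, then normalize by the smallest to get a raw atom ratio.
Moles per 100 g: C: 78.2/12.011 = 6.5107, H: 13.12/1.008 = 13.0159, O: 8.68/15.999 = 0.5425
Raw ratio (divide by min = 0.5425): C: 12.001, H: 23.991, O: 1.0
Multiply by 1 to clear fractions: C: 12.001 ~= 12, H: 23.991 ~= 24, O: 1.0 ~= 1
Reduce by GCD to get the simplest whole-number ratio:

12:24:1


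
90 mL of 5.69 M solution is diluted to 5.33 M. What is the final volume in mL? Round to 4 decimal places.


Dilution: M1*V1 = M2*V2, solve for V2.
V2 = M1*V1 / M2
V2 = 5.69 * 90 / 5.33
V2 = 512.1 / 5.33
V2 = 96.07879925 mL, rounded to 4 dp:

96.0788 mL


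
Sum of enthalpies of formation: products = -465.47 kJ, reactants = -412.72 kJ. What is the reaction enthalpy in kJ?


dH_rxn = sum(dH_f products) - sum(dH_f reactants)
dH_rxn = -465.47 - (-412.72)
dH_rxn = -52.75 kJ:

-52.75 kJ


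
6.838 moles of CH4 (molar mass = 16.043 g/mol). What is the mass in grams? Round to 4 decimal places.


mass = n * M
mass = 6.838 * 16.043
mass = 109.702034 g, rounded to 4 dp:

109.7020 g


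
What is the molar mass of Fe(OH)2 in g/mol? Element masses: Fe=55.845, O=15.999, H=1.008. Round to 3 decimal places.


M = sum(count * atomic_mass) over atoms.
M = 1*55.845 + 2*15.999 + 2*1.008
M = 55.845 + 31.998 + 2.016
M = 89.859 g/mol, rounded to 3 dp:

89.859 g/mol


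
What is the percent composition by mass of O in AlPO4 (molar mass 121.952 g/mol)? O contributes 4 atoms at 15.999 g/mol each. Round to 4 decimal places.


pct = 100 * (n_elem * M_elem) / M_total
mass_contribution = 4 * 15.999 = 63.996 g/mol
pct = 100 * 63.996 / 121.952
pct = 52.47638415 %, rounded to 4 dp:

52.4764 %


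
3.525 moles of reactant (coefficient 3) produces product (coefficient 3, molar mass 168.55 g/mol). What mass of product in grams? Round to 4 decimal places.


Use the coefficient ratio to convert reactant moles to product moles, then multiply by the product's molar mass.
moles_P = moles_R * (coeff_P / coeff_R) = 3.525 * (3/3) = 3.525
mass_P = moles_P * M_P = 3.525 * 168.55
mass_P = 594.13875 g, rounded to 4 dp:

594.1388 g


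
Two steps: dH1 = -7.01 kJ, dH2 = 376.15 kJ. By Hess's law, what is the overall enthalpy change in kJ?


Hess's law: enthalpy is a state function, so add the step enthalpies.
dH_total = dH1 + dH2 = -7.01 + (376.15)
dH_total = 369.14 kJ:

369.14 kJ


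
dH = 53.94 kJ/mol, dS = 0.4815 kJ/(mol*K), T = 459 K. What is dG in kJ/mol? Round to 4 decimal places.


Gibbs: dG = dH - T*dS (consistent units, dS already in kJ/(mol*K)).
T*dS = 459 * 0.4815 = 221.0085
dG = 53.94 - (221.0085)
dG = -167.0685 kJ/mol, rounded to 4 dp:

-167.0685 kJ/mol


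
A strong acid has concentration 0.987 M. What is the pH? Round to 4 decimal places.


A strong acid dissociates completely, so [H+] equals the given concentration.
pH = -log10([H+]) = -log10(0.987)
pH = 0.00568285, rounded to 4 dp:

0.0057


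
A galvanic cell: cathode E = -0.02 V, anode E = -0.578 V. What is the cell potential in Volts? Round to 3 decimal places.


Standard cell potential: E_cell = E_cathode - E_anode.
E_cell = -0.02 - (-0.578)
E_cell = 0.558 V, rounded to 3 dp:

0.558 V


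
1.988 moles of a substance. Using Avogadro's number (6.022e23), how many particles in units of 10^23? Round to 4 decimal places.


N = n * NA, then divide by 1e23 for the requested units.
N / 1e23 = n * 6.022
N / 1e23 = 1.988 * 6.022
N / 1e23 = 11.971736, rounded to 4 dp:

11.9717


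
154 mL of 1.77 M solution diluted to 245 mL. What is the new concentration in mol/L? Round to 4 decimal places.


Dilution: M1*V1 = M2*V2, solve for M2.
M2 = M1*V1 / V2
M2 = 1.77 * 154 / 245
M2 = 272.58 / 245
M2 = 1.11257143 mol/L, rounded to 4 dp:

1.1126 mol/L
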